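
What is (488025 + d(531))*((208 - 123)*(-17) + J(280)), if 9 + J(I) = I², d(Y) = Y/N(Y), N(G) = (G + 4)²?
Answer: 10748198636379576/286225 ≈ 3.7552e+10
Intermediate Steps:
N(G) = (4 + G)²
d(Y) = Y/(4 + Y)² (d(Y) = Y/((4 + Y)²) = Y/(4 + Y)²)
J(I) = -9 + I²
(488025 + d(531))*((208 - 123)*(-17) + J(280)) = (488025 + 531/(4 + 531)²)*((208 - 123)*(-17) + (-9 + 280²)) = (488025 + 531/535²)*(85*(-17) + (-9 + 78400)) = (488025 + 531*(1/286225))*(-1445 + 78391) = (488025 + 531/286225)*76946 = (139684956156/286225)*76946 = 10748198636379576/286225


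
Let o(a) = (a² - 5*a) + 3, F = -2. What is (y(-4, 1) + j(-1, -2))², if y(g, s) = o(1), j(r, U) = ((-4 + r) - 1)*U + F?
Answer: 81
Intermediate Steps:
j(r, U) = -2 + U*(-5 + r) (j(r, U) = ((-4 + r) - 1)*U - 2 = (-5 + r)*U - 2 = U*(-5 + r) - 2 = -2 + U*(-5 + r))
o(a) = 3 + a² - 5*a
y(g, s) = -1 (y(g, s) = 3 + 1² - 5*1 = 3 + 1 - 5 = -1)
(y(-4, 1) + j(-1, -2))² = (-1 + (-2 - 5*(-2) - 2*(-1)))² = (-1 + (-2 + 10 + 2))² = (-1 + 10)² = 9² = 81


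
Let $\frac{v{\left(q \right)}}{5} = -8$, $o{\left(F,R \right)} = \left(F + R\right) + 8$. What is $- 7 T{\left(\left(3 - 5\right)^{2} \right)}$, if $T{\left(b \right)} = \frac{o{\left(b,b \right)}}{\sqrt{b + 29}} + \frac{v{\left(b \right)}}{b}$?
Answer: $70 - \frac{112 \sqrt{33}}{33} \approx 50.503$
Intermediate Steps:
$o{\left(F,R \right)} = 8 + F + R$
$v{\left(q \right)} = -40$ ($v{\left(q \right)} = 5 \left(-8\right) = -40$)
$T{\left(b \right)} = - \frac{40}{b} + \frac{8 + 2 b}{\sqrt{29 + b}}$ ($T{\left(b \right)} = \frac{8 + b + b}{\sqrt{b + 29}} - \frac{40}{b} = \frac{8 + 2 b}{\sqrt{29 + b}} - \frac{40}{b} = - \frac{40}{b} + \frac{8 + 2 b}{\sqrt{29 + b}}$)
$- 7 T{\left(\left(3 - 5\right)^{2} \right)} = - 7 \left(- \frac{40}{\left(3 - 5\right)^{2}} + \frac{8}{\sqrt{29 + \left(3 - 5\right)^{2}}} + \frac{2 \left(3 - 5\right)^{2}}{\sqrt{29 + \left(3 - 5\right)^{2}}}\right) = - 7 \left(- \frac{40}{\left(-2\right)^{2}} + \frac{8}{\sqrt{29 + \left(-2\right)^{2}}} + \frac{2 \left(-2\right)^{2}}{\sqrt{29 + \left(-2\right)^{2}}}\right) = - 7 \left(- \frac{40}{4} + \frac{8}{\sqrt{29 + 4}} + 2 \cdot 4 \frac{1}{\sqrt{29 + 4}}\right) = - 7 \left(\left(-40\right) \frac{1}{4} + \frac{8}{\sqrt{33}} + 2 \cdot 4 \frac{1}{\sqrt{33}}\right) = - 7 \left(-10 + 8 \frac{\sqrt{33}}{33} + 2 \cdot 4 \frac{\sqrt{33}}{33}\right) = - 7 \left(-10 + \frac{8 \sqrt{33}}{33} + \frac{8 \sqrt{33}}{33}\right) = - 7 \left(-10 + \frac{16 \sqrt{33}}{33}\right) = 70 - \frac{112 \sqrt{33}}{33}$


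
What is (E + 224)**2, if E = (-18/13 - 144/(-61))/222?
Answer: 43197927135169/860894281 ≈ 50178.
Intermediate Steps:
E = 129/29341 (E = (-18*1/13 - 144*(-1/61))*(1/222) = (-18/13 + 144/61)*(1/222) = (774/793)*(1/222) = 129/29341 ≈ 0.0043966)
(E + 224)**2 = (129/29341 + 224)**2 = (6572513/29341)**2 = 43197927135169/860894281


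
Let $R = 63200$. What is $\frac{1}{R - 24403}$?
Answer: $\frac{1}{38797} \approx 2.5775 \cdot 10^{-5}$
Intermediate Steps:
$\frac{1}{R - 24403} = \frac{1}{63200 - 24403} = \frac{1}{38797}$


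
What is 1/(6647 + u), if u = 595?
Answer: 1/7242 ≈ 0.00013808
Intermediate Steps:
1/(6647 + u) = 1/(6647 + 595) = 1/7242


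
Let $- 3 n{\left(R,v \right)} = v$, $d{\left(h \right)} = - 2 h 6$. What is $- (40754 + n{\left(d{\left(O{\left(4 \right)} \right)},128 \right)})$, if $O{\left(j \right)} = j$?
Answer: $- \frac{122134}{3} \approx -40711.0$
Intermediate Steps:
$d{\left(h \right)} = - 12 h$
$n{\left(R,v \right)} = - \frac{v}{3}$
$- (40754 + n{\left(d{\left(O{\left(4 \right)} \right)},128 \right)}) = - (40754 - \frac{128}{3}) = \left(-1\right) \frac{122134}{3} = - \frac{122134}{3}$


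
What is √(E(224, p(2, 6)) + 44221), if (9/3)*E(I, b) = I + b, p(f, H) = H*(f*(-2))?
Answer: √398589/3 ≈ 210.45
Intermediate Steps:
p(f, H) = -2*H*f (p(f, H) = H*(-2*f) = -2*H*f)
E(I, b) = I/3 + b/3 (E(I, b) = (I + b)/3 = I/3 + b/3)
√(E(224, p(2, 6)) + 44221) = √(((⅓)*224 + (-2*6*2)/3) + 44221) = √((224/3 + (⅓)*(-24)) + 44221) = √((224/3 - 8) + 44221) = √(200/3 + 44221) = √(132863/3) = √398589/3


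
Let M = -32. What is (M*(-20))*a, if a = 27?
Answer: 17280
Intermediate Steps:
(M*(-20))*a = -32*(-20)*27 = 640*27 = 17280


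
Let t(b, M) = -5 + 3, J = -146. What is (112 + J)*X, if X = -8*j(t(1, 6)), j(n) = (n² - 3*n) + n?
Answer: 2176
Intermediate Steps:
t(b, M) = -2
j(n) = n² - 2*n
X = -64 (X = -(-16)*(-2 - 2) = -(-16)*(-4) = -8*8 = -64)
(112 + J)*X = (112 - 146)*(-64) = -34*(-64) = 2176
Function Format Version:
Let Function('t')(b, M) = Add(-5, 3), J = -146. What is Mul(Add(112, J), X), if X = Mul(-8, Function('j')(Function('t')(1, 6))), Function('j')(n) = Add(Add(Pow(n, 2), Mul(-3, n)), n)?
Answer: 2176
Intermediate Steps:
Function('t')(b, M) = -2
Function('j')(n) = Add(Pow(n, 2), Mul(-2, n))
X = -64 (X = Mul(-8, Mul(-2, Add(-2, -2))) = Mul(-8, Mul(-2, -4)) = Mul(-8, 8) = -64)
Mul(Add(112, J), X) = Mul(Add(112, -146), -64) = Mul(-34, -64) = 2176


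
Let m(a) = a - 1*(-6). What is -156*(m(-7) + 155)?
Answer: -24024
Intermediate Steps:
m(a) = 6 + a (m(a) = a + 6 = 6 + a)
-156*(m(-7) + 155) = -156*((6 - 7) + 155) = -156*(-1 + 155) = -156*154 = -24024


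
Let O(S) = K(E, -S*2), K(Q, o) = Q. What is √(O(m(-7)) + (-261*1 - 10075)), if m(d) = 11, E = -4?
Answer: 2*I*√2585 ≈ 101.69*I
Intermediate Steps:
O(S) = -4
√(O(m(-7)) + (-261*1 - 10075)) = √(-4 + (-261*1 - 10075)) = √(-4 + (-261 - 10075)) = √(-4 - 10336) = √(-10340) = 2*I*√2585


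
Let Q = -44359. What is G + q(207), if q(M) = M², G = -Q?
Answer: 87208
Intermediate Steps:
G = 44359 (G = -1*(-44359) = 44359)
G + q(207) = 44359 + 207² = 44359 + 42849 = 87208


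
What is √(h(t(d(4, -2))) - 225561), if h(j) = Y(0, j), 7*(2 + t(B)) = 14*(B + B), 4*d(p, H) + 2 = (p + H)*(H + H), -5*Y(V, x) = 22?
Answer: I*√5639135/5 ≈ 474.94*I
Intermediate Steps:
Y(V, x) = -22/5 (Y(V, x) = -⅕*22 = -22/5)
d(p, H) = -½ + H*(H + p)/2 (d(p, H) = -½ + ((p + H)*(H + H))/4 = -½ + ((H + p)*(2*H))/4 = -½ + (2*H*(H + p))/4 = -½ + H*(H + p)/2)
t(B) = -2 + 4*B (t(B) = -2 + (14*(B + B))/7 = -2 + (14*(2*B))/7 = -2 + (28*B)/7 = -2 + 4*B)
h(j) = -22/5
√(h(t(d(4, -2))) - 225561) = √(-22/5 - 225561) = √(-1127827/5) = I*√5639135/5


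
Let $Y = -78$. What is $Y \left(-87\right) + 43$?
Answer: $6829$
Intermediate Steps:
$Y \left(-87\right) + 43 = \left(-78\right) \left(-87\right) + 43 = 6786 + 43 = 6829$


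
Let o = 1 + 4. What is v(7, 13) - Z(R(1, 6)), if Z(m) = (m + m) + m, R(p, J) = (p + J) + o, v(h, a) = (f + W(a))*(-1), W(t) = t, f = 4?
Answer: -53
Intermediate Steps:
v(h, a) = -4 - a (v(h, a) = (4 + a)*(-1) = -4 - a)
o = 5
R(p, J) = 5 + J + p (R(p, J) = (p + J) + 5 = (J + p) + 5 = 5 + J + p)
Z(m) = 3*m (Z(m) = 2*m + m = 3*m)
v(7, 13) - Z(R(1, 6)) = (-4 - 1*13) - 3*(5 + 6 + 1) = (-4 - 13) - 3*12 = -17 - 1*36 = -17 - 36 = -53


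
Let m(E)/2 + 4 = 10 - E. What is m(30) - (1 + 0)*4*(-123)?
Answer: 444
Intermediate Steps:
m(E) = 12 - 2*E (m(E) = -8 + 2*(10 - E) = -8 + (20 - 2*E) = 12 - 2*E)
m(30) - (1 + 0)*4*(-123) = (12 - 2*30) - (1 + 0)*4*(-123) = (12 - 60) - 1*4*(-123) = -48 - 4*(-123) = -48 - 1*(-492) = -48 + 492 = 444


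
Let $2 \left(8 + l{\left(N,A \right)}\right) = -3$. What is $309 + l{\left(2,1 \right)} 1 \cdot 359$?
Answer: $- \frac{6203}{2} \approx -3101.5$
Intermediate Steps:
$l{\left(N,A \right)} = - \frac{19}{2}$ ($l{\left(N,A \right)} = -8 + \frac{1}{2} \left(-3\right) = -8 - \frac{3}{2} = - \frac{19}{2}$)
$309 + l{\left(2,1 \right)} 1 \cdot 359 = 309 + \left(- \frac{19}{2}\right) 1 \cdot 359 = 309 - \frac{6821}{2} = - \frac{6203}{2}$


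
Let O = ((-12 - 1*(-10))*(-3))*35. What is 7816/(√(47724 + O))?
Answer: 3908*√5326/7989 ≈ 35.700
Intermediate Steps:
O = 210 (O = ((-12 + 10)*(-3))*35 = -2*(-3)*35 = 6*35 = 210)
7816/(√(47724 + O)) = 7816/(√(47724 + 210)) = 7816/(√47934) = 7816/((3*√5326)) = 7816*(√5326/15978) = 3908*√5326/7989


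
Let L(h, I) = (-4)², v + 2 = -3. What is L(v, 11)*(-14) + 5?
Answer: -219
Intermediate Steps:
v = -5 (v = -2 - 3 = -5)
L(h, I) = 16
L(v, 11)*(-14) + 5 = 16*(-14) + 5 = -224 + 5 = -219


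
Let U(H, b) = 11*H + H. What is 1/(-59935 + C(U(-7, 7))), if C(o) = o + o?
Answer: -1/60103 ≈ -1.6638e-5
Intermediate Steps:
U(H, b) = 12*H
C(o) = 2*o
1/(-59935 + C(U(-7, 7))) = 1/(-59935 + 2*(12*(-7))) = 1/(-59935 + 2*(-84)) = 1/(-59935 - 168) = 1/(-60103) = -1/60103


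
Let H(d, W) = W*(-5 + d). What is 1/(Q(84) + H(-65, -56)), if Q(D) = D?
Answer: 1/4004 ≈ 0.00024975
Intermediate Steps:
1/(Q(84) + H(-65, -56)) = 1/(84 - 56*(-5 - 65)) = 1/(84 - 56*(-70)) = 1/(84 + 3920) = 1/4004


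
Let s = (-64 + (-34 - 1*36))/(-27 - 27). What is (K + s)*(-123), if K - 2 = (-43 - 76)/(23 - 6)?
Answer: 2788/9 ≈ 309.78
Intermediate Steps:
K = -5 (K = 2 + (-43 - 76)/(23 - 6) = 2 - 119/17 = 2 - 119*1/17 = 2 - 7 = -5)
s = 67/27 (s = (-64 + (-34 - 36))/(-54) = (-64 - 70)*(-1/54) = -134*(-1/54) = 67/27 ≈ 2.4815)
(K + s)*(-123) = (-5 + 67/27)*(-123) = -68/27*(-123) = 2788/9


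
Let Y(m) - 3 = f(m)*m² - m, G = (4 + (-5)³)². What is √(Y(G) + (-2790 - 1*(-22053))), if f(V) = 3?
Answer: 2*√160770317 ≈ 25359.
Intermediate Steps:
G = 14641 (G = (4 - 125)² = (-121)² = 14641)
Y(m) = 3 - m + 3*m² (Y(m) = 3 + (3*m² - m) = 3 + (-m + 3*m²) = 3 - m + 3*m²)
√(Y(G) + (-2790 - 1*(-22053))) = √((3 - 1*14641 + 3*14641²) + (-2790 - 1*(-22053))) = √((3 - 14641 + 3*214358881) + (-2790 + 22053)) = √((3 - 14641 + 643076643) + 19263) = √(643062005 + 19263) = √643081268 = 2*√160770317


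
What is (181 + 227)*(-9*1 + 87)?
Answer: 31824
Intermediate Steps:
(181 + 227)*(-9*1 + 87) = 408*(-9 + 87) = 408*78 = 31824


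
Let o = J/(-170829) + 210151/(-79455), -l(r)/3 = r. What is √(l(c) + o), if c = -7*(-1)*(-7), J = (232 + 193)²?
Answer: √36214084015513354005/502711785 ≈ 11.971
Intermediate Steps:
J = 180625 (J = 425² = 180625)
c = -49 (c = 7*(-7) = -49)
l(r) = -3*r
o = -16750481518/4524406065 (o = 180625/(-170829) + 210151/(-79455) = 180625*(-1/170829) + 210151*(-1/79455) = -180625/170829 - 210151/79455 = -16750481518/4524406065 ≈ -3.7023)
√(l(c) + o) = √(-3*(-49) - 16750481518/4524406065) = √(147 - 16750481518/4524406065) = √(648337210037/4524406065) = √36214084015513354005/502711785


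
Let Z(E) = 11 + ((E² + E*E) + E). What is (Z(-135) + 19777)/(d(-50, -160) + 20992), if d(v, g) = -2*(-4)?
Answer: 18701/7000 ≈ 2.6716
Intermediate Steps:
d(v, g) = 8
Z(E) = 11 + E + 2*E² (Z(E) = 11 + ((E² + E²) + E) = 11 + (2*E² + E) = 11 + (E + 2*E²) = 11 + E + 2*E²)
(Z(-135) + 19777)/(d(-50, -160) + 20992) = ((11 - 135 + 2*(-135)²) + 19777)/(8 + 20992) = ((11 - 135 + 2*18225) + 19777)/21000 = ((11 - 135 + 36450) + 19777)*(1/21000) = (36326 + 19777)*(1/21000) = 56103*(1/21000) = 18701/7000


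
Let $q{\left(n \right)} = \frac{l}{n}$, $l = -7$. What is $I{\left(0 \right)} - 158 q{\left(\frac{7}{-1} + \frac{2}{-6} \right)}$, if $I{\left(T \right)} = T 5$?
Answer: $- \frac{1659}{11} \approx -150.82$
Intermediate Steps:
$I{\left(T \right)} = 5 T$
$q{\left(n \right)} = - \frac{7}{n}$
$I{\left(0 \right)} - 158 q{\left(\frac{7}{-1} + \frac{2}{-6} \right)} = 5 \cdot 0 - 158 \left(- \frac{7}{\frac{7}{-1} + \frac{2}{-6}}\right) = 0 - 158 \left(- \frac{7}{7 \left(-1\right) + 2 \left(- \frac{1}{6}\right)}\right) = 0 - 158 \left(- \frac{7}{-7 - \frac{1}{3}}\right) = 0 - 158 \left(- \frac{7}{- \frac{22}{3}}\right) = 0 - 158 \left(\left(-7\right) \left(- \frac{3}{22}\right)\right) = 0 - \frac{1659}{11} = - \frac{1659}{11}$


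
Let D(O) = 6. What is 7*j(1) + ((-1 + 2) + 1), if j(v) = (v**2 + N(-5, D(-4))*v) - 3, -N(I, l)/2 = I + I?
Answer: 128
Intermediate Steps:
N(I, l) = -4*I (N(I, l) = -2*(I + I) = -4*I)
j(v) = -3 + v**2 + 20*v (j(v) = (v**2 + (-4*(-5))*v) - 3 = (v**2 + 20*v) - 3 = -3 + v**2 + 20*v)
7*j(1) + ((-1 + 2) + 1) = 7*(-3 + 1**2 + 20*1) + ((-1 + 2) + 1) = 7*(-3 + 1 + 20) + (1 + 1) = 7*18 + 2 = 126 + 2 = 128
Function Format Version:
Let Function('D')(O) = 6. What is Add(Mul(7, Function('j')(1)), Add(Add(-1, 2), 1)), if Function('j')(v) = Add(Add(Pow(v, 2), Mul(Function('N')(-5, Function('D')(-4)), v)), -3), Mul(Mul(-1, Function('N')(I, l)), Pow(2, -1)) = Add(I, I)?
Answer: 128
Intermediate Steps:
Function('N')(I, l) = Mul(-4, I) (Function('N')(I, l) = Mul(-2, Add(I, I)) = Mul(-2, Mul(2, I)) = Mul(-4, I))
Function('j')(v) = Add(-3, Pow(v, 2), Mul(20, v)) (Function('j')(v) = Add(Add(Pow(v, 2), Mul(Mul(-4, -5), v)), -3) = Add(Add(Pow(v, 2), Mul(20, v)), -3) = Add(-3, Pow(v, 2), Mul(20, v)))
Add(Mul(7, Function('j')(1)), Add(Add(-1, 2), 1)) = Add(Mul(7, Add(-3, Pow(1, 2), Mul(20, 1))), Add(Add(-1, 2), 1)) = Add(Mul(7, Add(-3, 1, 20)), Add(1, 1)) = Add(Mul(7, 18), 2) = Add(126, 2) = 128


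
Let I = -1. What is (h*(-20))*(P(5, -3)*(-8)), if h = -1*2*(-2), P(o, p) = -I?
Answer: 640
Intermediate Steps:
P(o, p) = 1 (P(o, p) = -1*(-1) = 1)
h = 4 (h = -2*(-2) = 4)
(h*(-20))*(P(5, -3)*(-8)) = (4*(-20))*(1*(-8)) = -80*(-8) = 640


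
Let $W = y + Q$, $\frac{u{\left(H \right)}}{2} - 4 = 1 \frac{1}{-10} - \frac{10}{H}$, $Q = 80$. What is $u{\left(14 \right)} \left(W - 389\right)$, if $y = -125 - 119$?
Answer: $- \frac{17617}{5} \approx -3523.4$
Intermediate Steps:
$y = -244$
$u{\left(H \right)} = \frac{39}{5} - \frac{20}{H}$ ($u{\left(H \right)} = 8 + 2 \left(1 \frac{1}{-10} - \frac{10}{H}\right) = 8 + 2 \left(1 \left(- \frac{1}{10}\right) - \frac{10}{H}\right) = 8 + 2 \left(- \frac{1}{10} - \frac{10}{H}\right) = 8 - \left(\frac{1}{5} + \frac{20}{H}\right) = \frac{39}{5} - \frac{20}{H}$)
$W = -164$ ($W = -244 + 80 = -164$)
$u{\left(14 \right)} \left(W - 389\right) = \left(\frac{39}{5} - \frac{20}{14}\right) \left(-164 - 389\right) = \left(\frac{39}{5} - \frac{10}{7}\right) \left(-553\right) = \frac{223}{35} \left(-553\right) = - \frac{17617}{5}$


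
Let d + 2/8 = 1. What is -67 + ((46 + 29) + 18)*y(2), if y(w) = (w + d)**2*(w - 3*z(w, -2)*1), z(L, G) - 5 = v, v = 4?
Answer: -282397/16 ≈ -17650.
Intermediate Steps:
d = 3/4 (d = -1/4 + 1 = 3/4 ≈ 0.75000)
z(L, G) = 9 (z(L, G) = 5 + 4 = 9)
y(w) = (3/4 + w)**2*(-27 + w) (y(w) = (w + 3/4)**2*(w - 3*9*1) = (3/4 + w)**2*(w - 27*1) = (3/4 + w)**2*(w - 27) = (3/4 + w)**2*(-27 + w))
-67 + ((46 + 29) + 18)*y(2) = -67 + ((46 + 29) + 18)*((3 + 4*2)**2*(-27 + 2)/16) = -67 + (75 + 18)*((1/16)*(3 + 8)**2*(-25)) = -67 + 93*((1/16)*11**2*(-25)) = -67 + 93*((1/16)*121*(-25)) = -67 + 93*(-3025/16) = -67 - 281325/16 = -282397/16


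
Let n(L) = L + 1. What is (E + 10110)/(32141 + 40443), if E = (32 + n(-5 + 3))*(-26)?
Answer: 1163/9073 ≈ 0.12818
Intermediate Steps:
n(L) = 1 + L
E = -806 (E = (32 + (1 + (-5 + 3)))*(-26) = (32 + (1 - 2))*(-26) = (32 - 1)*(-26) = 31*(-26) = -806)
(E + 10110)/(32141 + 40443) = (-806 + 10110)/(32141 + 40443) = 9304/72584 = 9304*(1/72584) = 1163/9073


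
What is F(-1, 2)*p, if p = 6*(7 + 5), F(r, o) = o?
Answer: 144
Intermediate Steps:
p = 72 (p = 6*12 = 72)
F(-1, 2)*p = 2*72 = 144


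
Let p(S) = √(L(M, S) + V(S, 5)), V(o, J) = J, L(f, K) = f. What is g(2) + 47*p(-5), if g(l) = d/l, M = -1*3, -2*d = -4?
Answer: 1 + 47*√2 ≈ 67.468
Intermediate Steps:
d = 2 (d = -½*(-4) = 2)
M = -3
p(S) = √2 (p(S) = √(-3 + 5) = √2)
g(l) = 2/l
g(2) + 47*p(-5) = 2/2 + 47*√2 = 2*(½) + 47*√2 = 1 + 47*√2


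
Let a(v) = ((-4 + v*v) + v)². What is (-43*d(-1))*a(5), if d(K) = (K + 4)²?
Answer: -261612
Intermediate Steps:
d(K) = (4 + K)²
a(v) = (-4 + v + v²)² (a(v) = ((-4 + v²) + v)² = (-4 + v + v²)²)
(-43*d(-1))*a(5) = (-43*(4 - 1)²)*(-4 + 5 + 5²)² = (-43*3²)*(-4 + 5 + 25)² = -43*9*26² = -387*676 = -261612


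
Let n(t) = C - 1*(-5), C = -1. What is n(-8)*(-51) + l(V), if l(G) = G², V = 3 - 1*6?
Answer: -195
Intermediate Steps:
n(t) = 4 (n(t) = -1 - 1*(-5) = -1 + 5 = 4)
V = -3 (V = 3 - 6 = -3)
n(-8)*(-51) + l(V) = 4*(-51) + (-3)² = -204 + 9 = -195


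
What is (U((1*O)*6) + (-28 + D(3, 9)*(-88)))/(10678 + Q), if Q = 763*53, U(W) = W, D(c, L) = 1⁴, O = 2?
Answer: -104/51117 ≈ -0.0020345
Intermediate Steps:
D(c, L) = 1
Q = 40439
(U((1*O)*6) + (-28 + D(3, 9)*(-88)))/(10678 + Q) = ((1*2)*6 + (-28 + 1*(-88)))/(10678 + 40439) = (2*6 + (-28 - 88))/51117 = (12 - 116)*(1/51117) = -104*1/51117 = -104/51117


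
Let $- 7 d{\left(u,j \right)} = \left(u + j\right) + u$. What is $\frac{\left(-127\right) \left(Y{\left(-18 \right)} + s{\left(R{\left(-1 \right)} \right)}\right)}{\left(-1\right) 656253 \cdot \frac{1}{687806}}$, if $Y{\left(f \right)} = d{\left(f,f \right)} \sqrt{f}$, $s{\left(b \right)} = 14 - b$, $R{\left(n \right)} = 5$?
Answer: $\frac{87351362}{72917} + \frac{224617788 i \sqrt{2}}{72917} \approx 1198.0 + 4356.4 i$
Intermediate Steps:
$d{\left(u,j \right)} = - \frac{2 u}{7} - \frac{j}{7}$ ($d{\left(u,j \right)} = - \frac{\left(u + j\right) + u}{7} = - \frac{\left(j + u\right) + u}{7} = - \frac{j + 2 u}{7} = - \frac{2 u}{7} - \frac{j}{7}$)
$Y{\left(f \right)} = - \frac{3 f^{\frac{3}{2}}}{7}$ ($Y{\left(f \right)} = \left(- \frac{2 f}{7} - \frac{f}{7}\right) \sqrt{f} = - \frac{3 f}{7} \sqrt{f} = - \frac{3 f^{\frac{3}{2}}}{7}$)
$\frac{\left(-127\right) \left(Y{\left(-18 \right)} + s{\left(R{\left(-1 \right)} \right)}\right)}{\left(-1\right) 656253 \cdot \frac{1}{687806}} = \frac{\left(-127\right) \left(- \frac{3 \left(-18\right)^{\frac{3}{2}}}{7} + \left(14 - 5\right)\right)}{\left(-1\right) 656253 \cdot \frac{1}{687806}} = \frac{\left(-127\right) \left(- \frac{3 \left(- 54 i \sqrt{2}\right)}{7} + \left(14 - 5\right)\right)}{\left(-656253\right) \frac{1}{687806}} = \frac{\left(-127\right) \left(\frac{162 i \sqrt{2}}{7} + 9\right)}{- \frac{656253}{687806}} = - 127 \left(9 + \frac{162 i \sqrt{2}}{7}\right) \left(- \frac{687806}{656253}\right) = \left(-1143 - \frac{20574 i \sqrt{2}}{7}\right) \left(- \frac{687806}{656253}\right) = \frac{87351362}{72917} + \frac{224617788 i \sqrt{2}}{72917}$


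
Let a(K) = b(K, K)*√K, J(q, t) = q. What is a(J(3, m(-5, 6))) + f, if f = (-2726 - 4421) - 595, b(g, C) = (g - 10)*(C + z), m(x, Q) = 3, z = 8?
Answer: -7742 - 77*√3 ≈ -7875.4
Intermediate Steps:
b(g, C) = (-10 + g)*(8 + C) (b(g, C) = (g - 10)*(C + 8) = (-10 + g)*(8 + C))
f = -7742 (f = -7147 - 595 = -7742)
a(K) = √K*(-80 + K² - 2*K) (a(K) = (-80 - 10*K + 8*K + K*K)*√K = (-80 - 10*K + 8*K + K²)*√K = (-80 + K² - 2*K)*√K = √K*(-80 + K² - 2*K))
a(J(3, m(-5, 6))) + f = √3*(-80 + 3² - 2*3) - 7742 = √3*(-80 + 9 - 6) - 7742 = √3*(-77) - 7742 = -77*√3 - 7742 = -7742 - 77*√3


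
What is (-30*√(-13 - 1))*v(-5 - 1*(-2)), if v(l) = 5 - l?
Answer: -240*I*√14 ≈ -898.0*I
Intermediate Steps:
(-30*√(-13 - 1))*v(-5 - 1*(-2)) = (-30*√(-13 - 1))*(5 - (-5 - 1*(-2))) = (-30*I*√14)*(5 - (-5 + 2)) = (-30*I*√14)*(5 - 1*(-3)) = (-30*I*√14)*(5 + 3) = -30*I*√14*8 = -240*I*√14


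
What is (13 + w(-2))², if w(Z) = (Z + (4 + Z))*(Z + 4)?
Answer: 169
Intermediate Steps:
w(Z) = (4 + Z)*(4 + 2*Z) (w(Z) = (4 + 2*Z)*(4 + Z) = (4 + Z)*(4 + 2*Z))
(13 + w(-2))² = (13 + (16 + 2*(-2)² + 12*(-2)))² = (13 + (16 + 2*4 - 24))² = (13 + (16 + 8 - 24))² = (13 + 0)² = 13² = 169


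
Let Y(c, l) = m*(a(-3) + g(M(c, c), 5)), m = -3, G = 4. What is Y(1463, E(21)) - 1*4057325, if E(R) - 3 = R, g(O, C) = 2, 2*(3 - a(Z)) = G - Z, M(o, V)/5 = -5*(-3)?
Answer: -8114659/2 ≈ -4.0573e+6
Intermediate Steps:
M(o, V) = 75 (M(o, V) = 5*(-5*(-3)) = 5*15 = 75)
a(Z) = 1 + Z/2 (a(Z) = 3 - (4 - Z)/2 = 3 + (-2 + Z/2) = 1 + Z/2)
E(R) = 3 + R
Y(c, l) = -9/2 (Y(c, l) = -3*((1 + (½)*(-3)) + 2) = -3*((1 - 3/2) + 2) = -3*(-½ + 2) = -3*3/2 = -9/2)
Y(1463, E(21)) - 1*4057325 = -9/2 - 1*4057325 = -9/2 - 4057325 = -8114659/2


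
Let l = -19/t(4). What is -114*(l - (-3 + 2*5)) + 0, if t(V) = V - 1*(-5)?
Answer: 3116/3 ≈ 1038.7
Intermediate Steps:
t(V) = 5 + V (t(V) = V + 5 = 5 + V)
l = -19/9 (l = -19/(5 + 4) = -19/9 ≈ -2.1111)
-114*(l - (-3 + 2*5)) + 0 = -114*(-19/9 - (-3 + 2*5)) + 0 = -114*(-19/9 - (-3 + 10)) + 0 = -114*(-19/9 - 1*7) + 0 = -114*(-19/9 - 7) + 0 = -114*(-82/9) + 0 = 3116/3 + 0 = 3116/3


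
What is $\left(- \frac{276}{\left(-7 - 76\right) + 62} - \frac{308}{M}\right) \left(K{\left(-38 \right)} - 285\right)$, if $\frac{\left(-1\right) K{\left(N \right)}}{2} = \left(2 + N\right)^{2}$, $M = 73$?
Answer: $- \frac{1874160}{73} \approx -25673.0$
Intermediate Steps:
$K{\left(N \right)} = - 2 \left(2 + N\right)^{2}$
$\left(- \frac{276}{\left(-7 - 76\right) + 62} - \frac{308}{M}\right) \left(K{\left(-38 \right)} - 285\right) = \left(- \frac{276}{\left(-7 - 76\right) + 62} - \frac{308}{73}\right) \left(- 2 \left(2 - 38\right)^{2} - 285\right) = \left(- \frac{276}{-83 + 62} - \frac{308}{73}\right) \left(- 2 \left(-36\right)^{2} - 285\right) = \left(- \frac{276}{-21} - \frac{308}{73}\right) \left(\left(-2\right) 1296 - 285\right) = \left(\left(-276\right) \left(- \frac{1}{21}\right) - \frac{308}{73}\right) \left(-2592 - 285\right) = \left(\frac{92}{7} - \frac{308}{73}\right) \left(-2877\right) = \frac{4560}{511} \left(-2877\right) = - \frac{1874160}{73}$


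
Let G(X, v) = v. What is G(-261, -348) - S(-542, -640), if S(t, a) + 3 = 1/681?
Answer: -234946/681 ≈ -345.00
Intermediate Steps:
S(t, a) = -2042/681 (S(t, a) = -3 + 1/681 = -2042/681)
G(-261, -348) - S(-542, -640) = -348 - 1*(-2042/681) = -348 + 2042/681 = -234946/681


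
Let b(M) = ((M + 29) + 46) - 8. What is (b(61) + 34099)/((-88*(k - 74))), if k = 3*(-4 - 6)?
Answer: 34227/9152 ≈ 3.7398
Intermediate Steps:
k = -30 (k = 3*(-10) = -30)
b(M) = 67 + M (b(M) = ((29 + M) + 46) - 8 = (75 + M) - 8 = 67 + M)
(b(61) + 34099)/((-88*(k - 74))) = ((67 + 61) + 34099)/((-88*(-30 - 74))) = (128 + 34099)/((-88*(-104))) = 34227/9152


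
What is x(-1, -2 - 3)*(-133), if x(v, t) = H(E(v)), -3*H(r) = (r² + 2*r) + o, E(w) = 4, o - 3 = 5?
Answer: 4256/3 ≈ 1418.7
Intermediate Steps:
o = 8 (o = 3 + 5 = 8)
H(r) = -8/3 - 2*r/3 - r²/3 (H(r) = -((r² + 2*r) + 8)/3 = -(8 + r² + 2*r)/3 = -8/3 - 2*r/3 - r²/3)
x(v, t) = -32/3 (x(v, t) = -8/3 - ⅔*4 - ⅓*4² = -8/3 - 8/3 - ⅓*16 = -8/3 - 8/3 - 16/3 = -32/3)
x(-1, -2 - 3)*(-133) = -32/3*(-133) = 4256/3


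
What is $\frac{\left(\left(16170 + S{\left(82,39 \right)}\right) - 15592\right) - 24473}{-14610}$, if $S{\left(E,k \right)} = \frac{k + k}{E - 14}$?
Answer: $\frac{270797}{165580} \approx 1.6354$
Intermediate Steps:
$S{\left(E,k \right)} = \frac{2 k}{-14 + E}$
$\frac{\left(\left(16170 + S{\left(82,39 \right)}\right) - 15592\right) - 24473}{-14610} = \frac{\left(\left(16170 + 2 \cdot 39 \frac{1}{-14 + 82}\right) - 15592\right) - 24473}{-14610} = \left(\left(\left(16170 + 2 \cdot 39 \cdot \frac{1}{68}\right) - 15592\right) - 24473\right) \left(- \frac{1}{14610}\right) = \left(\left(\left(16170 + \frac{39}{34}\right) - 15592\right) - 24473\right) \left(- \frac{1}{14610}\right) = \left(\left(\frac{549819}{34} - 15592\right) - 24473\right) \left(- \frac{1}{14610}\right) = \left(\frac{19691}{34} - 24473\right) \left(- \frac{1}{14610}\right) = \left(- \frac{812391}{34}\right) \left(- \frac{1}{14610}\right) = \frac{270797}{165580}$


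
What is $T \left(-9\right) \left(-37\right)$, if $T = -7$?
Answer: $-2331$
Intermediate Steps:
$T \left(-9\right) \left(-37\right) = \left(-7\right) \left(-9\right) \left(-37\right) = 63 \left(-37\right) = -2331$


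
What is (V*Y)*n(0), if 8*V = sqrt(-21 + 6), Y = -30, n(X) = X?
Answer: 0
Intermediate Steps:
V = I*sqrt(15)/8 (V = sqrt(-21 + 6)/8 = sqrt(-15)/8 = (I*sqrt(15))/8 = I*sqrt(15)/8 ≈ 0.48412*I)
(V*Y)*n(0) = ((I*sqrt(15)/8)*(-30))*0 = -15*I*sqrt(15)/4*0 = 0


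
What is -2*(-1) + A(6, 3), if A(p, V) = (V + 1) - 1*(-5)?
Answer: 11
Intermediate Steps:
A(p, V) = 6 + V (A(p, V) = (1 + V) + 5 = 6 + V)
-2*(-1) + A(6, 3) = -2*(-1) + (6 + 3) = 2 + 9 = 11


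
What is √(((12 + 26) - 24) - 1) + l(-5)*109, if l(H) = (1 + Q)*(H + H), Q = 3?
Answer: -4360 + √13 ≈ -4356.4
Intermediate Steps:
l(H) = 8*H (l(H) = (1 + 3)*(H + H) = 4*(2*H) = 8*H)
√(((12 + 26) - 24) - 1) + l(-5)*109 = √(((12 + 26) - 24) - 1) + (8*(-5))*109 = √((38 - 24) - 1) - 40*109 = √(14 - 1) - 4360 = √13 - 4360 = -4360 + √13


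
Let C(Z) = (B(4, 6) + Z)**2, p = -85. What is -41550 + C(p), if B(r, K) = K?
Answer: -35309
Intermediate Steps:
C(Z) = (6 + Z)**2
-41550 + C(p) = -41550 + (6 - 85)**2 = -41550 + (-79)**2 = -41550 + 6241 = -35309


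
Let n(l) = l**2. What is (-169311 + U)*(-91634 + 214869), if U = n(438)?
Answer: 2776854255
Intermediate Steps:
U = 191844 (U = 438**2 = 191844)
(-169311 + U)*(-91634 + 214869) = (-169311 + 191844)*(-91634 + 214869) = 22533*123235 = 2776854255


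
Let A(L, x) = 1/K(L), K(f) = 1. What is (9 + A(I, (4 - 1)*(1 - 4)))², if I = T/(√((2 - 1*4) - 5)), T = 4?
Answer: 100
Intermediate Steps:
I = -4*I*√7/7 (I = 4/(√((2 - 1*4) - 5)) = 4/(√((2 - 4) - 5)) = 4/(√(-2 - 5)) = 4/(√(-7)) = 4/((I*√7)) = 4*(-I*√7/7) = -4*I*√7/7 ≈ -1.5119*I)
A(L, x) = 1 (A(L, x) = 1/1 = 1)
(9 + A(I, (4 - 1)*(1 - 4)))² = (9 + 1)² = 10² = 100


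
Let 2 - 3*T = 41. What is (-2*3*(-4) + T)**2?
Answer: 121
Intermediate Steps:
T = -13 (T = 2/3 - 1/3*41 = 2/3 - 41/3 = -13)
(-2*3*(-4) + T)**2 = (-2*3*(-4) - 13)**2 = (-6*(-4) - 13)**2 = (24 - 13)**2 = 11**2 = 121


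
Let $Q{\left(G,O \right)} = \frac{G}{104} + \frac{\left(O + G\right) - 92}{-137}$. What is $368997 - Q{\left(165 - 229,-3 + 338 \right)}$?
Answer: $\frac{657187080}{1781} \approx 3.69 \cdot 10^{5}$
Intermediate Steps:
$Q{\left(G,O \right)} = \frac{92}{137} - \frac{O}{137} + \frac{33 G}{14248}$ ($Q{\left(G,O \right)} = G \frac{1}{104} + \left(\left(G + O\right) - 92\right) \left(- \frac{1}{137}\right) = \frac{G}{104} + \left(-92 + G + O\right) \left(- \frac{1}{137}\right) = \frac{G}{104} - \left(- \frac{92}{137} + \frac{G}{137} + \frac{O}{137}\right) = \frac{92}{137} - \frac{O}{137} + \frac{33 G}{14248}$)
$368997 - Q{\left(165 - 229,-3 + 338 \right)} = 368997 - \left(\frac{92}{137} - \frac{-3 + 338}{137} + \frac{33 \left(165 - 229\right)}{14248}\right) = 368997 - \left(\frac{92}{137} - \frac{335}{137} + \frac{33}{14248} \left(-64\right)\right) = 368997 - \left(\frac{92}{137} - \frac{335}{137} - \frac{264}{1781}\right) = 368997 - - \frac{3423}{1781} = 368997 + \frac{3423}{1781} = \frac{657187080}{1781}$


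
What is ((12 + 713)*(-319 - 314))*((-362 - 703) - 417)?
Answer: 680126850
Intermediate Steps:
((12 + 713)*(-319 - 314))*((-362 - 703) - 417) = (725*(-633))*(-1065 - 417) = -458925*(-1482) = 680126850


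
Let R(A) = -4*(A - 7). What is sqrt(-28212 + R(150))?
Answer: 4*I*sqrt(1799) ≈ 169.66*I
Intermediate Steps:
R(A) = 28 - 4*A (R(A) = -4*(-7 + A) = 28 - 4*A)
sqrt(-28212 + R(150)) = sqrt(-28212 + (28 - 4*150)) = sqrt(-28212 + (28 - 600)) = sqrt(-28212 - 572) = sqrt(-28784) = 4*I*sqrt(1799)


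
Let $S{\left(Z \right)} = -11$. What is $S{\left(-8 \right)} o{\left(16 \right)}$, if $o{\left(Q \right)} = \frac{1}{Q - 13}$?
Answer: $- \frac{11}{3} \approx -3.6667$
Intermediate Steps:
$o{\left(Q \right)} = \frac{1}{-13 + Q}$
$S{\left(-8 \right)} o{\left(16 \right)} = - \frac{11}{-13 + 16} = - \frac{11}{3}$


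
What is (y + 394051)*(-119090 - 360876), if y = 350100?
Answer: -357167178866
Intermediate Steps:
(y + 394051)*(-119090 - 360876) = (350100 + 394051)*(-119090 - 360876) = 744151*(-479966) = -357167178866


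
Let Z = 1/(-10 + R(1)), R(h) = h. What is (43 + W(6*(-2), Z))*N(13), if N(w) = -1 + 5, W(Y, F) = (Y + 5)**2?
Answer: 368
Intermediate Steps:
Z = -1/9 (Z = 1/(-10 + 1) = 1/(-9) = -1/9 ≈ -0.11111)
W(Y, F) = (5 + Y)**2
N(w) = 4
(43 + W(6*(-2), Z))*N(13) = (43 + (5 + 6*(-2))**2)*4 = (43 + (5 - 12)**2)*4 = (43 + (-7)**2)*4 = (43 + 49)*4 = 92*4 = 368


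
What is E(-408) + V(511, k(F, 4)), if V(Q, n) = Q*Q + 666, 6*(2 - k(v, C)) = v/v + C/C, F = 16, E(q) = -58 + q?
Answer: 261321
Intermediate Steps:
k(v, C) = 5/3 (k(v, C) = 2 - (v/v + C/C)/6 = 2 - (1 + 1)/6 = 2 - ⅙*2 = 2 - ⅓ = 5/3)
V(Q, n) = 666 + Q² (V(Q, n) = Q² + 666 = 666 + Q²)
E(-408) + V(511, k(F, 4)) = (-58 - 408) + (666 + 511²) = -466 + (666 + 261121) = -466 + 261787 = 261321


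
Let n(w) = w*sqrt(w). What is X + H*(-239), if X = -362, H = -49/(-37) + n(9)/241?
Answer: -6289066/8917 ≈ -705.29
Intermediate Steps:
n(w) = w**(3/2)
H = 12808/8917 (H = -49/(-37) + 9**(3/2)/241 = -49*(-1/37) + 27*(1/241) = 49/37 + 27/241 = 12808/8917 ≈ 1.4364)
X + H*(-239) = -362 + (12808/8917)*(-239) = -362 - 3061112/8917 = -6289066/8917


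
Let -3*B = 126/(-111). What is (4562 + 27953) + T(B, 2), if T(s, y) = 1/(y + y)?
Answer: 130061/4 ≈ 32515.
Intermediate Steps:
B = 14/37 (B = -42/(-111) = -42*(-1)/111 = -1/3*(-42/37) = 14/37 ≈ 0.37838)
T(s, y) = 1/(2*y)
(4562 + 27953) + T(B, 2) = (4562 + 27953) + (1/2)/2 = 32515 + (1/2)*(1/2) = 32515 + 1/4 = 130061/4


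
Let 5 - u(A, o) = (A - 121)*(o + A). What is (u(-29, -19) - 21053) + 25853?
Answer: -2395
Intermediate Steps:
u(A, o) = 5 - (-121 + A)*(A + o) (u(A, o) = 5 - (A - 121)*(o + A) = 5 - (-121 + A)*(A + o))
(u(-29, -19) - 21053) + 25853 = ((5 - 1*(-29)**2 + 121*(-29) + 121*(-19) - 1*(-29)*(-19)) - 21053) + 25853 = ((5 - 1*841 - 3509 - 2299 - 551) - 21053) + 25853 = ((5 - 841 - 3509 - 2299 - 551) - 21053) + 25853 = (-7195 - 21053) + 25853 = -28248 + 25853 = -2395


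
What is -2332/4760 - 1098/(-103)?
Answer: 1246571/122570 ≈ 10.170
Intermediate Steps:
-2332/4760 - 1098/(-103) = -2332*1/4760 - 1098*(-1/103) = -583/1190 + 1098/103 = 1246571/122570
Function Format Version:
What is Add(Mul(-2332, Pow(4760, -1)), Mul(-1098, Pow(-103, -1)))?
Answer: Rational(1246571, 122570) ≈ 10.170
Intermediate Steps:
Add(Mul(-2332, Pow(4760, -1)), Mul(-1098, Pow(-103, -1))) = Add(Mul(-2332, Rational(1, 4760)), Mul(-1098, Rational(-1, 103))) = Add(Rational(-583, 1190), Rational(1098, 103)) = Rational(1246571, 122570)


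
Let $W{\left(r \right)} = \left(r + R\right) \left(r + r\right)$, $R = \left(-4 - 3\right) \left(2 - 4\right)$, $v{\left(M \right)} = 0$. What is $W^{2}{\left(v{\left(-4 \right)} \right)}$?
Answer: $0$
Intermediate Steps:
$R = 14$ ($R = \left(-7\right) \left(-2\right) = 14$)
$W{\left(r \right)} = 2 r \left(14 + r\right)$ ($W{\left(r \right)} = \left(r + 14\right) \left(r + r\right) = \left(14 + r\right) 2 r = 2 r \left(14 + r\right)$)
$W^{2}{\left(v{\left(-4 \right)} \right)} = \left(2 \cdot 0 \left(14 + 0\right)\right)^{2} = \left(2 \cdot 0 \cdot 14\right)^{2} = 0^{2} = 0$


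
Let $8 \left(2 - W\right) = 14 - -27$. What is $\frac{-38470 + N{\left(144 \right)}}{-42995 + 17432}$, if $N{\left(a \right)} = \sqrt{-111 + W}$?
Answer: $\frac{38470}{25563} - \frac{i \sqrt{1826}}{102252} \approx 1.5049 - 0.00041791 i$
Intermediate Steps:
$W = - \frac{25}{8}$ ($W = 2 - \frac{14 - -27}{8} = 2 - \frac{14 + 27}{8} = 2 - \frac{41}{8} = - \frac{25}{8} \approx -3.125$)
$N{\left(a \right)} = \frac{i \sqrt{1826}}{4}$ ($N{\left(a \right)} = \sqrt{-111 - \frac{25}{8}} = \sqrt{- \frac{913}{8}} = \frac{i \sqrt{1826}}{4}$)
$\frac{-38470 + N{\left(144 \right)}}{-42995 + 17432} = \frac{-38470 + \frac{i \sqrt{1826}}{4}}{-42995 + 17432} = \frac{-38470 + \frac{i \sqrt{1826}}{4}}{-25563} = \left(-38470 + \frac{i \sqrt{1826}}{4}\right) \left(- \frac{1}{25563}\right) = \frac{38470}{25563} - \frac{i \sqrt{1826}}{102252}$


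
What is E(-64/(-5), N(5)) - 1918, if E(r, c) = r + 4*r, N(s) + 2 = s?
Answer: -1854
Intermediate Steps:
N(s) = -2 + s
E(r, c) = 5*r
E(-64/(-5), N(5)) - 1918 = 5*(-64/(-5)) - 1918 = 5*(-64*(-⅕)) - 1918 = 5*(64/5) - 1918 = 64 - 1918 = -1854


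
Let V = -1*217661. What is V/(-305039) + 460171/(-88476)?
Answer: -121112327033/26988630564 ≈ -4.4875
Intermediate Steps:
V = -217661
V/(-305039) + 460171/(-88476) = -217661/(-305039) + 460171/(-88476) = -217661*(-1/305039) + 460171*(-1/88476) = 217661/305039 - 460171/88476 = -121112327033/26988630564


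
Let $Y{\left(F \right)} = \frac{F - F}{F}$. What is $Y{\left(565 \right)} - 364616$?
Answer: $-364616$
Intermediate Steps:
$Y{\left(F \right)} = 0$ ($Y{\left(F \right)} = \frac{0}{F} = 0$)
$Y{\left(565 \right)} - 364616 = 0 - 364616 = -364616$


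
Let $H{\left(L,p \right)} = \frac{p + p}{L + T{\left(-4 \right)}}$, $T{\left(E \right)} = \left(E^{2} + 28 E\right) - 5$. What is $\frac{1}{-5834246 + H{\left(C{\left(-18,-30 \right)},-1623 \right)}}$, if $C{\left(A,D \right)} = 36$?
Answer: $- \frac{65}{379222744} \approx -1.714 \cdot 10^{-7}$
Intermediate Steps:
$T{\left(E \right)} = -5 + E^{2} + 28 E$
$H{\left(L,p \right)} = \frac{2 p}{-101 + L}$ ($H{\left(L,p \right)} = \frac{p + p}{L + \left(-5 + \left(-4\right)^{2} + 28 \left(-4\right)\right)} = \frac{2 p}{L - 101} = \frac{2 p}{-101 + L}$)
$\frac{1}{-5834246 + H{\left(C{\left(-18,-30 \right)},-1623 \right)}} = \frac{1}{-5834246 + 2 \left(-1623\right) \frac{1}{-101 + 36}} = \frac{1}{-5834246 + 2 \left(-1623\right) \frac{1}{-65}} = \frac{1}{-5834246 + 2 \left(-1623\right) \left(- \frac{1}{65}\right)} = \frac{1}{-5834246 + \frac{3246}{65}} = \frac{1}{- \frac{379222744}{65}} = - \frac{65}{379222744}$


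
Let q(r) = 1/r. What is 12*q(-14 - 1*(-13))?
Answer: -12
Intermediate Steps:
12*q(-14 - 1*(-13)) = 12/(-14 - 1*(-13)) = 12/(-14 + 13) = 12/(-1) = 12*(-1) = -12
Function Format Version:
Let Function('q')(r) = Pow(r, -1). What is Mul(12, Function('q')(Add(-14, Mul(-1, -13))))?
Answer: -12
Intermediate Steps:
Mul(12, Function('q')(Add(-14, Mul(-1, -13)))) = Mul(12, Pow(Add(-14, Mul(-1, -13)), -1)) = Mul(12, Pow(Add(-14, 13), -1)) = Mul(12, Pow(-1, -1)) = Mul(12, -1) = -12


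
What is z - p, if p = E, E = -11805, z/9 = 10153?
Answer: 103182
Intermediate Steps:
z = 91377 (z = 9*10153 = 91377)
p = -11805
z - p = 91377 - 1*(-11805) = 91377 + 11805 = 103182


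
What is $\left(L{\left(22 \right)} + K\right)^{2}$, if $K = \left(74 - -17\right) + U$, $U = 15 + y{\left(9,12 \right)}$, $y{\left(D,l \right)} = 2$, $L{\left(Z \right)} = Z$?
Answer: $16900$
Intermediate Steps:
$U = 17$ ($U = 15 + 2 = 17$)
$K = 108$ ($K = \left(74 - -17\right) + 17 = \left(74 + 17\right) + 17 = 91 + 17 = 108$)
$\left(L{\left(22 \right)} + K\right)^{2} = \left(22 + 108\right)^{2} = 130^{2} = 16900$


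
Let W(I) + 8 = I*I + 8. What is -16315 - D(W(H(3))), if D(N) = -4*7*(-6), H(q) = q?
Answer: -16483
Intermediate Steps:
W(I) = I² (W(I) = -8 + (I*I + 8) = -8 + (I² + 8) = -8 + (8 + I²) = I²)
D(N) = 168 (D(N) = -28*(-6) = 168)
-16315 - D(W(H(3))) = -16315 - 1*168 = -16315 - 168 = -16483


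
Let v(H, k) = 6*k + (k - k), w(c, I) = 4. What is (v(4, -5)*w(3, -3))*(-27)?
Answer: 3240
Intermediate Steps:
v(H, k) = 6*k (v(H, k) = 6*k + 0 = 6*k)
(v(4, -5)*w(3, -3))*(-27) = ((6*(-5))*4)*(-27) = -30*4*(-27) = -120*(-27) = 3240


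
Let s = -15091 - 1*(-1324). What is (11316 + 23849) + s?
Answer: 21398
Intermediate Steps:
s = -13767 (s = -15091 + 1324 = -13767)
(11316 + 23849) + s = (11316 + 23849) - 13767 = 35165 - 13767 = 21398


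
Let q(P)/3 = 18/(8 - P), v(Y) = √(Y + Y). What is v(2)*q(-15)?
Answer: 108/23 ≈ 4.6956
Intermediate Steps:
v(Y) = √2*√Y (v(Y) = √(2*Y) = √2*√Y)
q(P) = 54/(8 - P) (q(P) = 3*(18/(8 - P)) = 54/(8 - P))
v(2)*q(-15) = (√2*√2)*(-54/(-8 - 15)) = 2*(-54/(-23)) = 2*(-54*(-1/23)) = 2*(54/23) = 108/23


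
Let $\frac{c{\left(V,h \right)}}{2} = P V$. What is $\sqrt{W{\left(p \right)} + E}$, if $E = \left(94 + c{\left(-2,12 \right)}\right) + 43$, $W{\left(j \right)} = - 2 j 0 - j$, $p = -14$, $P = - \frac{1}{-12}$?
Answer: $\frac{2 \sqrt{339}}{3} \approx 12.275$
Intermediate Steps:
$P = \frac{1}{12}$ ($P = \left(-1\right) \left(- \frac{1}{12}\right) = \frac{1}{12} \approx 0.083333$)
$c{\left(V,h \right)} = \frac{V}{6}$ ($c{\left(V,h \right)} = 2 \frac{V}{12} = \frac{V}{6}$)
$W{\left(j \right)} = - j$ ($W{\left(j \right)} = 0 - j = - j$)
$E = \frac{410}{3}$ ($E = \left(94 + \frac{1}{6} \left(-2\right)\right) + 43 = \left(94 - \frac{1}{3}\right) + 43 = \frac{281}{3} + 43 = \frac{410}{3} \approx 136.67$)
$\sqrt{W{\left(p \right)} + E} = \sqrt{\left(-1\right) \left(-14\right) + \frac{410}{3}} = \sqrt{14 + \frac{410}{3}} = \sqrt{\frac{452}{3}} = \frac{2 \sqrt{339}}{3}$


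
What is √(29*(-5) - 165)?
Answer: I*√310 ≈ 17.607*I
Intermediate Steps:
√(29*(-5) - 165) = √(-145 - 165) = √(-310) = I*√310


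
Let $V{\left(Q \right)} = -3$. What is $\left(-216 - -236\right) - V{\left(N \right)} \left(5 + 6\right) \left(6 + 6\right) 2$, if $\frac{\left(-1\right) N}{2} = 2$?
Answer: $812$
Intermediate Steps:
$N = -4$ ($N = \left(-2\right) 2 = -4$)
$\left(-216 - -236\right) - V{\left(N \right)} \left(5 + 6\right) \left(6 + 6\right) 2 = \left(-216 - -236\right) - - 3 \left(5 + 6\right) \left(6 + 6\right) 2 = \left(-216 + 236\right) - - 3 \cdot 11 \cdot 12 \cdot 2 = 20 - \left(-3\right) 132 \cdot 2 = 20 - \left(-396\right) 2 = 20 - -792 = 20 + 792 = 812$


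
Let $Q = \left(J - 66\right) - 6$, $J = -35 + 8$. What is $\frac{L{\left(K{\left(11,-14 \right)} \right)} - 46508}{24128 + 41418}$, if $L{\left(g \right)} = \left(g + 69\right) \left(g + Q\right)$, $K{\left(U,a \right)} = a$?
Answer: $- \frac{52723}{65546} \approx -0.80437$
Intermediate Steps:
$J = -27$
$Q = -99$ ($Q = \left(-27 - 66\right) - 6 = -93 - 6 = -99$)
$L{\left(g \right)} = \left(-99 + g\right) \left(69 + g\right)$ ($L{\left(g \right)} = \left(g + 69\right) \left(g - 99\right) = \left(69 + g\right) \left(-99 + g\right) = \left(-99 + g\right) \left(69 + g\right)$)
$\frac{L{\left(K{\left(11,-14 \right)} \right)} - 46508}{24128 + 41418} = \frac{\left(-6831 + \left(-14\right)^{2} - -420\right) - 46508}{24128 + 41418} = \frac{\left(-6831 + 196 + 420\right) - 46508}{65546} = \left(-6215 - 46508\right) \frac{1}{65546} = \left(-52723\right) \frac{1}{65546} = - \frac{52723}{65546}$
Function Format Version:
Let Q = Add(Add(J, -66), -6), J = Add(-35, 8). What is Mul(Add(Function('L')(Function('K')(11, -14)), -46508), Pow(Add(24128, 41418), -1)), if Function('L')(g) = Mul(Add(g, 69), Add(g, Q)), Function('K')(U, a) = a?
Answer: Rational(-52723, 65546) ≈ -0.80437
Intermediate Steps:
J = -27
Q = -99 (Q = Add(Add(-27, -66), -6) = Add(-93, -6) = -99)
Function('L')(g) = Mul(Add(-99, g), Add(69, g)) (Function('L')(g) = Mul(Add(g, 69), Add(g, -99)) = Mul(Add(69, g), Add(-99, g)) = Mul(Add(-99, g), Add(69, g)))
Mul(Add(Function('L')(Function('K')(11, -14)), -46508), Pow(Add(24128, 41418), -1)) = Mul(Add(Add(-6831, Pow(-14, 2), Mul(-30, -14)), -46508), Pow(Add(24128, 41418), -1)) = Mul(Add(Add(-6831, 196, 420), -46508), Pow(65546, -1)) = Mul(Add(-6215, -46508), Rational(1, 65546)) = Mul(-52723, Rational(1, 65546)) = Rational(-52723, 65546)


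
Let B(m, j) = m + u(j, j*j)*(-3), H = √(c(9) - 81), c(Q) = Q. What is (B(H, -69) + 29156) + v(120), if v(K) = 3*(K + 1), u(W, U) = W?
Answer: 29726 + 6*I*√2 ≈ 29726.0 + 8.4853*I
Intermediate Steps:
H = 6*I*√2 (H = √(9 - 81) = √(-72) = 6*I*√2 ≈ 8.4853*I)
v(K) = 3 + 3*K (v(K) = 3*(1 + K) = 3 + 3*K)
B(m, j) = m - 3*j (B(m, j) = m + j*(-3) = m - 3*j)
(B(H, -69) + 29156) + v(120) = ((6*I*√2 - 3*(-69)) + 29156) + (3 + 3*120) = ((6*I*√2 + 207) + 29156) + (3 + 360) = ((207 + 6*I*√2) + 29156) + 363 = (29363 + 6*I*√2) + 363 = 29726 + 6*I*√2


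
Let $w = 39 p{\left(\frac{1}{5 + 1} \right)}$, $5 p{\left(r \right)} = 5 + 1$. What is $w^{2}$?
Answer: $\frac{54756}{25} \approx 2190.2$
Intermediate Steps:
$p{\left(r \right)} = \frac{6}{5}$ ($p{\left(r \right)} = \frac{5 + 1}{5} = \frac{1}{5} \cdot 6 = \frac{6}{5}$)
$w = \frac{234}{5}$ ($w = 39 \cdot \frac{6}{5} = \frac{234}{5} \approx 46.8$)
$w^{2} = \left(\frac{234}{5}\right)^{2} = \frac{54756}{25}$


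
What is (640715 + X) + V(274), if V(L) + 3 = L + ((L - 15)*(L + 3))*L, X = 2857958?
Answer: 23156526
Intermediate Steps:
V(L) = -3 + L + L*(-15 + L)*(3 + L) (V(L) = -3 + (L + ((L - 15)*(L + 3))*L) = -3 + (L + ((-15 + L)*(3 + L))*L) = -3 + (L + L*(-15 + L)*(3 + L)) = -3 + L + L*(-15 + L)*(3 + L))
(640715 + X) + V(274) = (640715 + 2857958) + (-3 + 274³ - 44*274 - 12*274²) = 3498673 + (-3 + 20570824 - 12056 - 12*75076) = 3498673 + (-3 + 20570824 - 12056 - 900912) = 3498673 + 19657853 = 23156526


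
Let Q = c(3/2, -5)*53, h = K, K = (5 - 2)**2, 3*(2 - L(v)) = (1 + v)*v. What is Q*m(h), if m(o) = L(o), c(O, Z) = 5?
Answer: -7420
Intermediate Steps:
L(v) = 2 - v*(1 + v)/3 (L(v) = 2 - (1 + v)*v/3 = 2 - v*(1 + v)/3)
K = 9 (K = 3**2 = 9)
h = 9
m(o) = 2 - o/3 - o**2/3
Q = 265 (Q = 5*53 = 265)
Q*m(h) = 265*(2 - 1/3*9 - 1/3*9**2) = 265*(2 - 3 - 1/3*81) = 265*(2 - 3 - 27) = 265*(-28) = -7420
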